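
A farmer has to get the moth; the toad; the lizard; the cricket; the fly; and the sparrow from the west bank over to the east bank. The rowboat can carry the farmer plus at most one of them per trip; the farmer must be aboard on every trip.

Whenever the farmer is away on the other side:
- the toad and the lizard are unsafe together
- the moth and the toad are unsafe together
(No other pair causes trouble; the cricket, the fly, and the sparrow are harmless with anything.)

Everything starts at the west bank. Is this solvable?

1. Farmer goes to the east bank with the toad.  [the west bank: the cricket, the fly, the lizard, the moth, the sparrow | the east bank: the toad]
2. Farmer goes back to the west bank alone.  [the west bank: the cricket, the fly, the lizard, the moth, the sparrow | the east bank: the toad]
3. Farmer goes to the east bank with the moth.  [the west bank: the cricket, the fly, the lizard, the sparrow | the east bank: the moth, the toad]
4. Farmer goes back to the west bank with the toad.  [the west bank: the cricket, the fly, the lizard, the sparrow, the toad | the east bank: the moth]
5. Farmer goes to the east bank with the lizard.  [the west bank: the cricket, the fly, the sparrow, the toad | the east bank: the lizard, the moth]
6. Farmer goes back to the west bank alone.  [the west bank: the cricket, the fly, the sparrow, the toad | the east bank: the lizard, the moth]
7. Farmer goes to the east bank with the cricket.  [the west bank: the fly, the sparrow, the toad | the east bank: the cricket, the lizard, the moth]
8. Farmer goes back to the west bank alone.  [the west bank: the fly, the sparrow, the toad | the east bank: the cricket, the lizard, the moth]
9. Farmer goes to the east bank with the fly.  [the west bank: the sparrow, the toad | the east bank: the cricket, the fly, the lizard, the moth]
10. Farmer goes back to the west bank alone.  [the west bank: the sparrow, the toad | the east bank: the cricket, the fly, the lizard, the moth]
11. Farmer goes to the east bank with the sparrow.  [the west bank: the toad | the east bank: the cricket, the fly, the lizard, the moth, the sparrow]
12. Farmer goes back to the west bank alone.  [the west bank: the toad | the east bank: the cricket, the fly, the lizard, the moth, the sparrow]
13. Farmer goes to the east bank with the toad.  [the west bank: — | the east bank: the cricket, the fly, the lizard, the moth, the sparrow, the toad]

Yes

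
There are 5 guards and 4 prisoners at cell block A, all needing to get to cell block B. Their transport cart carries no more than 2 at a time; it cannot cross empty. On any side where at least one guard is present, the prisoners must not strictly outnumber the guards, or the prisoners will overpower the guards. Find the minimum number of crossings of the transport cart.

15

Counting alone: each trip to cell block B takes at most 2 across and each return brings at least 1 back, so after t trips out (and t−1 returns) at most 2t − (t−1) of the 9 are across; that first reaches 9 at t = 8, so at least 15 crossings are needed.
The plan below uses exactly 15 crossings, so it is optimal:
1. 2 prisoners → cell block B.  (cell block A: 5G 2P; cell block B: 0G 2P)
2. 1 prisoner ← cell block A.  (cell block A: 5G 3P; cell block B: 0G 1P)
3. 2 prisoners → cell block B.  (cell block A: 5G 1P; cell block B: 0G 3P)
4. 1 prisoner ← cell block A.  (cell block A: 5G 2P; cell block B: 0G 2P)
5. 2 guards → cell block B.  (cell block A: 3G 2P; cell block B: 2G 2P)
6. 1 prisoner ← cell block A.  (cell block A: 3G 3P; cell block B: 2G 1P)
7. 1 guard and 1 prisoner → cell block B.  (cell block A: 2G 2P; cell block B: 3G 2P)
8. 1 guard ← cell block A.  (cell block A: 3G 2P; cell block B: 2G 2P)
9. 1 guard and 1 prisoner → cell block B.  (cell block A: 2G 1P; cell block B: 3G 3P)
10. 1 prisoner ← cell block A.  (cell block A: 2G 2P; cell block B: 3G 2P)
11. 1 guard and 1 prisoner → cell block B.  (cell block A: 1G 1P; cell block B: 4G 3P)
12. 1 guard ← cell block A.  (cell block A: 2G 1P; cell block B: 3G 3P)
13. 1 guard and 1 prisoner → cell block B.  (cell block A: 1G 0P; cell block B: 4G 4P)
14. 1 prisoner ← cell block A.  (cell block A: 1G 1P; cell block B: 4G 3P)
15. 1 guard and 1 prisoner → cell block B.  (cell block A: 0G 0P; cell block B: 5G 4P)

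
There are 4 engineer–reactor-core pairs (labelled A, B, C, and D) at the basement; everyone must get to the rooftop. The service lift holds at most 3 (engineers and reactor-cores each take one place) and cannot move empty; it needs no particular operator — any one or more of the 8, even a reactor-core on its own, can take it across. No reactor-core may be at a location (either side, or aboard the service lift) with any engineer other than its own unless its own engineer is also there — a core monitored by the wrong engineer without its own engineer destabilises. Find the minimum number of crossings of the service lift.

Counting alone: each trip to the rooftop takes at most 3 across and each return brings at least 1 back, so after t trips out (and t−1 returns) at most 3t − (t−1) of the 8 are across; that first reaches 8 at t = 4, so at least 7 crossings are needed.
The safety rule pushes this higher. Following every safe sequence of crossings, the most of the 8 that can be at the rooftop as the service lift arrives there on crossing 7 is 7 — never all 8.
So no plan with fewer than 9 crossings exists, and this one achieves 9:
1. engineer A and reactor-core A cross → the rooftop.
2. engineer A crosses ← the basement.
3. engineer A, engineer B, and reactor-core B cross → the rooftop.
4. engineer A and reactor-core A cross ← the basement.
5. engineer A, engineer C, and engineer D cross → the rooftop.
6. reactor-core B crosses ← the basement.
7. reactor-core A and reactor-core B cross → the rooftop.
8. reactor-core A crosses ← the basement.
9. reactor-core A, reactor-core C, and reactor-core D cross → the rooftop.

9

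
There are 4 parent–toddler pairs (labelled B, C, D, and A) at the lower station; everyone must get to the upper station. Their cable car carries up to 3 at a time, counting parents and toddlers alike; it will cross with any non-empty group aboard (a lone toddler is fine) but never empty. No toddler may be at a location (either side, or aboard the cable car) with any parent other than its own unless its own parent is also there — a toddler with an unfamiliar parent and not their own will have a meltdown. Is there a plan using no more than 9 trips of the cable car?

Yes — this plan uses 9 crossings (≤ 9):
1. parent B and toddler B cross → the upper station.
2. parent B crosses ← the lower station.
3. parent B, parent C, and toddler C cross → the upper station.
4. parent B and toddler B cross ← the lower station.
5. parent A, parent B, and parent D cross → the upper station.
6. toddler C crosses ← the lower station.
7. toddler B and toddler C cross → the upper station.
8. toddler B crosses ← the lower station.
9. toddler A, toddler B, and toddler D cross → the upper station.

Yes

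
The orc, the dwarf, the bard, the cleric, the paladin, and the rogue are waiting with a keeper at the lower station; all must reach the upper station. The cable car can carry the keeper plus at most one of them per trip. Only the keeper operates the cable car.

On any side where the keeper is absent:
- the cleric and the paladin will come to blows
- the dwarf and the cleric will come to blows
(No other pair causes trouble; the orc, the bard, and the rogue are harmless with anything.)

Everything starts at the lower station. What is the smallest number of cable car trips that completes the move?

Counting alone: the keeper can take at most 1 across per trip to the upper station, so moving all 6 needs at least 6 loaded trips out, with a return between consecutive ones — at least 11 crossings.
The safety rule pushes this higher. Following every safe sequence of crossings, the most of the 6 that can be at the upper station as the cable car arrives there on crossing 11 is 5 — never all 6.
So no plan with fewer than 13 crossings exists, and this one achieves 13:
1. Keeper goes to the upper station with the cleric.
2. Keeper goes back to the lower station alone.
3. Keeper goes to the upper station with the orc.
4. Keeper goes back to the lower station alone.
5. Keeper goes to the upper station with the dwarf.
6. Keeper goes back to the lower station with the cleric.
7. Keeper goes to the upper station with the paladin.
8. Keeper goes back to the lower station alone.
9. Keeper goes to the upper station with the bard.
10. Keeper goes back to the lower station alone.
11. Keeper goes to the upper station with the rogue.
12. Keeper goes back to the lower station alone.
13. Keeper goes to the upper station with the cleric.

13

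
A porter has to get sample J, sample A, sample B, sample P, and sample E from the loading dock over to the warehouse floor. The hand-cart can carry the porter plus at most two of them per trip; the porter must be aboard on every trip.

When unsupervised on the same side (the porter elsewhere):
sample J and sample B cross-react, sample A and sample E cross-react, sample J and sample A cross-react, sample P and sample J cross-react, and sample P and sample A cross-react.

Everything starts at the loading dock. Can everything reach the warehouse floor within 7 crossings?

Yes

Yes — this plan uses 7 crossings (≤ 7):
1. Porter goes to the warehouse floor with sample A and sample J.  [the loading dock: sample B, sample E, sample P | the warehouse floor: sample A, sample J]
2. Porter goes back to the loading dock with sample J.  [the loading dock: sample B, sample E, sample J, sample P | the warehouse floor: sample A]
3. Porter goes to the warehouse floor with sample B and sample J.  [the loading dock: sample E, sample P | the warehouse floor: sample A, sample B, sample J]
4. Porter goes back to the loading dock with sample J.  [the loading dock: sample E, sample J, sample P | the warehouse floor: sample A, sample B]
5. Porter goes to the warehouse floor with sample E and sample P.  [the loading dock: sample J | the warehouse floor: sample A, sample B, sample E, sample P]
6. Porter goes back to the loading dock with sample A.  [the loading dock: sample A, sample J | the warehouse floor: sample B, sample E, sample P]
7. Porter goes to the warehouse floor with sample A and sample J.  [the loading dock: — | the warehouse floor: sample A, sample B, sample E, sample J, sample P]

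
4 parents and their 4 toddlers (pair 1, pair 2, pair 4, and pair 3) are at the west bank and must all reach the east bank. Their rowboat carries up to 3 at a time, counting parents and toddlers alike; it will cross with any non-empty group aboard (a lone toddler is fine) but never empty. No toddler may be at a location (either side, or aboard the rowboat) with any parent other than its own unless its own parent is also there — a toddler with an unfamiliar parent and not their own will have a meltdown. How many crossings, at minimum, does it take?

9

Counting alone: each trip to the east bank takes at most 3 across and each return brings at least 1 back, so after t trips out (and t−1 returns) at most 3t − (t−1) of the 8 are across; that first reaches 8 at t = 4, so at least 7 crossings are needed.
The safety rule pushes this higher. Following every safe sequence of crossings, the most of the 8 that can be at the east bank as the rowboat arrives there on crossing 7 is 7 — never all 8.
So no plan with fewer than 9 crossings exists, and this one achieves 9:
1. parent 1 and toddler 1 cross → the east bank.
2. parent 1 crosses ← the west bank.
3. parent 1, parent 2, and toddler 2 cross → the east bank.
4. parent 1 and toddler 1 cross ← the west bank.
5. parent 1, parent 3, and parent 4 cross → the east bank.
6. toddler 2 crosses ← the west bank.
7. toddler 1 and toddler 2 cross → the east bank.
8. toddler 1 crosses ← the west bank.
9. toddler 1, toddler 3, and toddler 4 cross → the east bank.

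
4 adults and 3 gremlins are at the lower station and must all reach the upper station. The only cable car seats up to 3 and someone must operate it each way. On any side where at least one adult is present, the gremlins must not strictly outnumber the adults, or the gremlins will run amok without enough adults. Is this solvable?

1. 3 gremlins → the upper station.  (the lower station: 4A 0G; the upper station: 0A 3G)
2. 1 gremlin ← the lower station.  (the lower station: 4A 1G; the upper station: 0A 2G)
3. 3 adults → the upper station.  (the lower station: 1A 1G; the upper station: 3A 2G)
4. 1 adult ← the lower station.  (the lower station: 2A 1G; the upper station: 2A 2G)
5. 2 adults and 1 gremlin → the upper station.  (the lower station: 0A 0G; the upper station: 4A 3G)

Yes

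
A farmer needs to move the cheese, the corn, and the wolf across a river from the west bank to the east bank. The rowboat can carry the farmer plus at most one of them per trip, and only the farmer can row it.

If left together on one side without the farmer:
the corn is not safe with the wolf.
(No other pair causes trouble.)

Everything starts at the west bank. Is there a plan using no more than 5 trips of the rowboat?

Yes — this plan uses 5 crossings (≤ 5):
1. Farmer goes to the east bank with the corn.  [the west bank: the cheese, the wolf | the east bank: the corn]
2. Farmer goes back to the west bank alone.  [the west bank: the cheese, the wolf | the east bank: the corn]
3. Farmer goes to the east bank with the cheese.  [the west bank: the wolf | the east bank: the cheese, the corn]
4. Farmer goes back to the west bank alone.  [the west bank: the wolf | the east bank: the cheese, the corn]
5. Farmer goes to the east bank with the wolf.  [the west bank: — | the east bank: the cheese, the corn, the wolf]

Yes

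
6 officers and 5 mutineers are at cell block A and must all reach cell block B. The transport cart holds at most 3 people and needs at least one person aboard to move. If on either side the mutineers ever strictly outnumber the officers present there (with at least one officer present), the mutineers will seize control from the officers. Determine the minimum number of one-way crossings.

9

Counting alone: each trip to cell block B takes at most 3 across and each return brings at least 1 back, so after t trips out (and t−1 returns) at most 3t − (t−1) of the 11 are across; that first reaches 11 at t = 5, so at least 9 crossings are needed.
The plan below uses exactly 9 crossings, so it is optimal:
1. 3 mutineers → cell block B.  (cell block A: 6O 2M; cell block B: 0O 3M)
2. 1 mutineer ← cell block A.  (cell block A: 6O 3M; cell block B: 0O 2M)
3. 3 officers → cell block B.  (cell block A: 3O 3M; cell block B: 3O 2M)
4. 1 officer ← cell block A.  (cell block A: 4O 3M; cell block B: 2O 2M)
5. 2 officers and 1 mutineer → cell block B.  (cell block A: 2O 2M; cell block B: 4O 3M)
6. 1 officer ← cell block A.  (cell block A: 3O 2M; cell block B: 3O 3M)
7. 2 officers and 1 mutineer → cell block B.  (cell block A: 1O 1M; cell block B: 5O 4M)
8. 1 officer ← cell block A.  (cell block A: 2O 1M; cell block B: 4O 4M)
9. 2 officers and 1 mutineer → cell block B.  (cell block A: 0O 0M; cell block B: 6O 5M)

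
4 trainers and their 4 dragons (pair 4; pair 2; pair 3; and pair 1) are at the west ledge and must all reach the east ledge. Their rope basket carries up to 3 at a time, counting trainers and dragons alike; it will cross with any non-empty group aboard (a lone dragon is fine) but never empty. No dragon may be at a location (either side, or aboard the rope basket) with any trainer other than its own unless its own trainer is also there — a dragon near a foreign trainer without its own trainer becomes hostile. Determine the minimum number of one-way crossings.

9

Counting alone: each trip to the east ledge takes at most 3 across and each return brings at least 1 back, so after t trips out (and t−1 returns) at most 3t − (t−1) of the 8 are across; that first reaches 8 at t = 4, so at least 7 crossings are needed.
The safety rule pushes this higher. Following every safe sequence of crossings, the most of the 8 that can be at the east ledge as the rope basket arrives there on crossing 7 is 7 — never all 8.
So no plan with fewer than 9 crossings exists, and this one achieves 9:
1. dragon 4 and trainer 4 cross → the east ledge.
2. trainer 4 crosses ← the west ledge.
3. dragon 2, trainer 2, and trainer 4 cross → the east ledge.
4. dragon 4 and trainer 4 cross ← the west ledge.
5. trainer 1, trainer 3, and trainer 4 cross → the east ledge.
6. dragon 2 crosses ← the west ledge.
7. dragon 2 and dragon 4 cross → the east ledge.
8. dragon 4 crosses ← the west ledge.
9. dragon 1, dragon 3, and dragon 4 cross → the east ledge.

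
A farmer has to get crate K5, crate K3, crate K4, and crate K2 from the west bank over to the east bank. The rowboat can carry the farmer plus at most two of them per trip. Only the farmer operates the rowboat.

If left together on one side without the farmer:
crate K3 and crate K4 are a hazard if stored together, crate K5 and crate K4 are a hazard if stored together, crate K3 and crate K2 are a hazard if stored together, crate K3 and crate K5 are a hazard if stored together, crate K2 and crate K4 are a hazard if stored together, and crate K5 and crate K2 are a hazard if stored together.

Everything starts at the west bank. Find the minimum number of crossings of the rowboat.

impossible

Whatever the first load, the items left behind include a forbidden pair without the farmer. No opening move is safe, so no plan exists.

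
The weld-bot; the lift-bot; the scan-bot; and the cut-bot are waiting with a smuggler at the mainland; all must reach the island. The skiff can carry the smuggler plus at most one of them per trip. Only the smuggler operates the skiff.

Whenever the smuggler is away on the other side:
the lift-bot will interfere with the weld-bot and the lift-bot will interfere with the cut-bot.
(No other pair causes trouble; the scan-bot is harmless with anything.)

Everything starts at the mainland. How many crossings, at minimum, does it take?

9

Counting alone: the smuggler can take at most 1 across per trip to the island, so moving all 4 needs at least 4 loaded trips out, with a return between consecutive ones — at least 7 crossings.
The safety rule pushes this higher. Following every safe sequence of crossings, the most of the 4 that can be at the island as the skiff arrives there on crossing 7 is 3 — never all 4.
So no plan with fewer than 9 crossings exists, and this one achieves 9:
1. Smuggler goes to the island with the lift-bot.  [the mainland: the cut-bot, the scan-bot, the weld-bot | the island: the lift-bot]
2. Smuggler goes back to the mainland alone.  [the mainland: the cut-bot, the scan-bot, the weld-bot | the island: the lift-bot]
3. Smuggler goes to the island with the weld-bot.  [the mainland: the cut-bot, the scan-bot | the island: the lift-bot, the weld-bot]
4. Smuggler goes back to the mainland with the lift-bot.  [the mainland: the cut-bot, the lift-bot, the scan-bot | the island: the weld-bot]
5. Smuggler goes to the island with the cut-bot.  [the mainland: the lift-bot, the scan-bot | the island: the cut-bot, the weld-bot]
6. Smuggler goes back to the mainland alone.  [the mainland: the lift-bot, the scan-bot | the island: the cut-bot, the weld-bot]
7. Smuggler goes to the island with the scan-bot.  [the mainland: the lift-bot | the island: the cut-bot, the scan-bot, the weld-bot]
8. Smuggler goes back to the mainland alone.  [the mainland: the lift-bot | the island: the cut-bot, the scan-bot, the weld-bot]
9. Smuggler goes to the island with the lift-bot.  [the mainland: — | the island: the cut-bot, the lift-bot, the scan-bot, the weld-bot]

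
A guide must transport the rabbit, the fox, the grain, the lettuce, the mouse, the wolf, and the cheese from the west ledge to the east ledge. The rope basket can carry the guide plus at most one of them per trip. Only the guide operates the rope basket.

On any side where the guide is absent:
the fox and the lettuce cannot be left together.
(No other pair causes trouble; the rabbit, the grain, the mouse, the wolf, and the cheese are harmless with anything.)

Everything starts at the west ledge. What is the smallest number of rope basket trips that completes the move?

13

Counting alone: the guide can take at most 1 across per trip to the east ledge, so moving all 7 needs at least 7 loaded trips out, with a return between consecutive ones — at least 13 crossings.
The plan below uses exactly 13 crossings, so it is optimal:
1. Guide goes to the east ledge with the fox.  [the west ledge: the cheese, the grain, the lettuce, the mouse, the rabbit, the wolf | the east ledge: the fox]
2. Guide goes back to the west ledge alone.  [the west ledge: the cheese, the grain, the lettuce, the mouse, the rabbit, the wolf | the east ledge: the fox]
3. Guide goes to the east ledge with the rabbit.  [the west ledge: the cheese, the grain, the lettuce, the mouse, the wolf | the east ledge: the fox, the rabbit]
4. Guide goes back to the west ledge alone.  [the west ledge: the cheese, the grain, the lettuce, the mouse, the wolf | the east ledge: the fox, the rabbit]
5. Guide goes to the east ledge with the grain.  [the west ledge: the cheese, the lettuce, the mouse, the wolf | the east ledge: the fox, the grain, the rabbit]
6. Guide goes back to the west ledge alone.  [the west ledge: the cheese, the lettuce, the mouse, the wolf | the east ledge: the fox, the grain, the rabbit]
7. Guide goes to the east ledge with the mouse.  [the west ledge: the cheese, the lettuce, the wolf | the east ledge: the fox, the grain, the mouse, the rabbit]
8. Guide goes back to the west ledge alone.  [the west ledge: the cheese, the lettuce, the wolf | the east ledge: the fox, the grain, the mouse, the rabbit]
9. Guide goes to the east ledge with the wolf.  [the west ledge: the cheese, the lettuce | the east ledge: the fox, the grain, the mouse, the rabbit, the wolf]
10. Guide goes back to the west ledge alone.  [the west ledge: the cheese, the lettuce | the east ledge: the fox, the grain, the mouse, the rabbit, the wolf]
11. Guide goes to the east ledge with the cheese.  [the west ledge: the lettuce | the east ledge: the cheese, the fox, the grain, the mouse, the rabbit, the wolf]
12. Guide goes back to the west ledge alone.  [the west ledge: the lettuce | the east ledge: the cheese, the fox, the grain, the mouse, the rabbit, the wolf]
13. Guide goes to the east ledge with the lettuce.  [the west ledge: — | the east ledge: the cheese, the fox, the grain, the lettuce, the mouse, the rabbit, the wolf]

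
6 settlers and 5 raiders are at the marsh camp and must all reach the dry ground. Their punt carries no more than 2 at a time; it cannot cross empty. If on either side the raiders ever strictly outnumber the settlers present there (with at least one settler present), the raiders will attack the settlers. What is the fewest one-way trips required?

19

Counting alone: each trip to the dry ground takes at most 2 across and each return brings at least 1 back, so after t trips out (and t−1 returns) at most 2t − (t−1) of the 11 are across; that first reaches 11 at t = 10, so at least 19 crossings are needed.
The plan below uses exactly 19 crossings, so it is optimal:
1. 2 raiders → the dry ground.  (the marsh camp: 6S 3R; the dry ground: 0S 2R)
2. 1 raider ← the marsh camp.  (the marsh camp: 6S 4R; the dry ground: 0S 1R)
3. 2 raiders → the dry ground.  (the marsh camp: 6S 2R; the dry ground: 0S 3R)
4. 1 raider ← the marsh camp.  (the marsh camp: 6S 3R; the dry ground: 0S 2R)
5. 2 settlers → the dry ground.  (the marsh camp: 4S 3R; the dry ground: 2S 2R)
6. 1 raider ← the marsh camp.  (the marsh camp: 4S 4R; the dry ground: 2S 1R)
7. 1 settler and 1 raider → the dry ground.  (the marsh camp: 3S 3R; the dry ground: 3S 2R)
8. 1 settler ← the marsh camp.  (the marsh camp: 4S 3R; the dry ground: 2S 2R)
9. 1 settler and 1 raider → the dry ground.  (the marsh camp: 3S 2R; the dry ground: 3S 3R)
10. 1 raider ← the marsh camp.  (the marsh camp: 3S 3R; the dry ground: 3S 2R)
11. 1 settler and 1 raider → the dry ground.  (the marsh camp: 2S 2R; the dry ground: 4S 3R)
12. 1 settler ← the marsh camp.  (the marsh camp: 3S 2R; the dry ground: 3S 3R)
13. 1 settler and 1 raider → the dry ground.  (the marsh camp: 2S 1R; the dry ground: 4S 4R)
14. 1 raider ← the marsh camp.  (the marsh camp: 2S 2R; the dry ground: 4S 3R)
15. 1 settler and 1 raider → the dry ground.  (the marsh camp: 1S 1R; the dry ground: 5S 4R)
16. 1 settler ← the marsh camp.  (the marsh camp: 2S 1R; the dry ground: 4S 4R)
17. 1 settler and 1 raider → the dry ground.  (the marsh camp: 1S 0R; the dry ground: 5S 5R)
18. 1 raider ← the marsh camp.  (the marsh camp: 1S 1R; the dry ground: 5S 4R)
19. 1 settler and 1 raider → the dry ground.  (the marsh camp: 0S 0R; the dry ground: 6S 5R)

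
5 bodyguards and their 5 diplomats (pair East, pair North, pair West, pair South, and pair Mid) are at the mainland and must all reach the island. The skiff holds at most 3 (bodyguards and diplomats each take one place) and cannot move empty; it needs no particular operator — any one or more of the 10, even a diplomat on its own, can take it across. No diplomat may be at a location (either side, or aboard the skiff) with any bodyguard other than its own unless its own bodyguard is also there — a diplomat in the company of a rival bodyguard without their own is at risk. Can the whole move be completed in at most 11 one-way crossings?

Yes

Yes — this plan uses 11 crossings (≤ 11):
1. bodyguard East and diplomat East cross → the island.
2. bodyguard East crosses ← the mainland.
3. diplomat North, diplomat South, and diplomat West cross → the island.
4. diplomat East crosses ← the mainland.
5. bodyguard North, bodyguard South, and bodyguard West cross → the island.
6. bodyguard North and diplomat North cross ← the mainland.
7. bodyguard East, bodyguard Mid, and bodyguard North cross → the island.
8. diplomat West crosses ← the mainland.
9. diplomat East and diplomat North cross → the island.
10. diplomat East crosses ← the mainland.
11. diplomat East, diplomat Mid, and diplomat West cross → the island.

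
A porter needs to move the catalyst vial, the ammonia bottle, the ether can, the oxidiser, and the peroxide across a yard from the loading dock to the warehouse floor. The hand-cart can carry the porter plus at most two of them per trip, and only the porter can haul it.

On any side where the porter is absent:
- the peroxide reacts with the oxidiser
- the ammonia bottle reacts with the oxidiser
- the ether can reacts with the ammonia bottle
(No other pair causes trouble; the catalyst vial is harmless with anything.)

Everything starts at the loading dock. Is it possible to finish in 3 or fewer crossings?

Counting alone: the porter can take at most 2 across per trip to the warehouse floor, so moving all 5 needs at least 3 loaded trips out, with a return between consecutive ones — at least 5 crossings.
Since 3 < 5, 3 crossings cannot be enough. (The shortest complete plan in fact takes 5:)
1. Porter goes to the warehouse floor with the ammonia bottle and the oxidiser.
2. Porter goes back to the loading dock with the ammonia bottle.
3. Porter goes to the warehouse floor with the catalyst vial and the ether can.
4. Porter goes back to the loading dock alone.
5. Porter goes to the warehouse floor with the ammonia bottle and the peroxide.

No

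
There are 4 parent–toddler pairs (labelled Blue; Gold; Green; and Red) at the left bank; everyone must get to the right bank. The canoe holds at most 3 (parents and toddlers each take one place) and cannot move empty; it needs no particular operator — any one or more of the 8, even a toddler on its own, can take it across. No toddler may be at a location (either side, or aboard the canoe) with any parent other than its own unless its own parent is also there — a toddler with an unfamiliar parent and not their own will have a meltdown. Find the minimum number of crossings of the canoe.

9

Counting alone: each trip to the right bank takes at most 3 across and each return brings at least 1 back, so after t trips out (and t−1 returns) at most 3t − (t−1) of the 8 are across; that first reaches 8 at t = 4, so at least 7 crossings are needed.
The safety rule pushes this higher. Following every safe sequence of crossings, the most of the 8 that can be at the right bank as the canoe arrives there on crossing 7 is 7 — never all 8.
So no plan with fewer than 9 crossings exists, and this one achieves 9:
1. parent Blue and toddler Blue cross → the right bank.
2. parent Blue crosses ← the left bank.
3. parent Blue, parent Gold, and toddler Gold cross → the right bank.
4. parent Blue and toddler Blue cross ← the left bank.
5. parent Blue, parent Green, and parent Red cross → the right bank.
6. toddler Gold crosses ← the left bank.
7. toddler Blue and toddler Gold cross → the right bank.
8. toddler Blue crosses ← the left bank.
9. toddler Blue, toddler Green, and toddler Red cross → the right bank.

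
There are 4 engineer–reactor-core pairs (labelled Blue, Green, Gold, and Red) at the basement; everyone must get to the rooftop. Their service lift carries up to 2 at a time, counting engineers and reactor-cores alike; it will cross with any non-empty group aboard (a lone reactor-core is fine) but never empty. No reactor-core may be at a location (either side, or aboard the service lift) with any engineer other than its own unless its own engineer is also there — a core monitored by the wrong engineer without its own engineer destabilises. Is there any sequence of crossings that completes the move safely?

No

Following every safe sequence of crossings from the start, the most of the 8 that can be at the rooftop as the service lift arrives there on crossings 1, 3, 5 is 2, 3, 4 respectively; the best ever achieved is 4 of 8.
From crossing 7 on, no configuration arises that was not already reachable earlier: only 44 distinct safe configurations (who is on which side, and where the service lift is) can ever be reached, none of them has everyone across, and every continuation just revisits them. So no valid plan exists.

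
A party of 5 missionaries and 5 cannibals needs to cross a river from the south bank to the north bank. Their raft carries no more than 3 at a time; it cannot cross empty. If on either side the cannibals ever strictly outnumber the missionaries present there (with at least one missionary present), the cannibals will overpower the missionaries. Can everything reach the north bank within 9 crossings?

Counting alone: each trip to the north bank takes at most 3 across and each return brings at least 1 back, so after t trips out (and t−1 returns) at most 3t − (t−1) of the 10 are across; that first reaches 10 at t = 5, so at least 9 crossings are needed.
The safety rule pushes this higher. Following every safe sequence of crossings, the most of the 10 that can be at the north bank as the raft arrives there on crossing 9 is 9 — never all 10.
So the move cannot be finished within 9 crossings. (The shortest complete plan takes 11:)
1. 2 cannibals → the north bank.  (the south bank: 5M 3C; the north bank: 0M 2C)
2. 1 cannibal ← the south bank.  (the south bank: 5M 4C; the north bank: 0M 1C)
3. 3 cannibals → the north bank.  (the south bank: 5M 1C; the north bank: 0M 4C)
4. 1 cannibal ← the south bank.  (the south bank: 5M 2C; the north bank: 0M 3C)
5. 3 missionaries → the north bank.  (the south bank: 2M 2C; the north bank: 3M 3C)
6. 1 missionary and 1 cannibal ← the south bank.  (the south bank: 3M 3C; the north bank: 2M 2C)
7. 3 missionaries → the north bank.  (the south bank: 0M 3C; the north bank: 5M 2C)
8. 1 cannibal ← the south bank.  (the south bank: 0M 4C; the north bank: 5M 1C)
9. 2 cannibals → the north bank.  (the south bank: 0M 2C; the north bank: 5M 3C)
10. 1 cannibal ← the south bank.  (the south bank: 0M 3C; the north bank: 5M 2C)
11. 3 cannibals → the north bank.  (the south bank: 0M 0C; the north bank: 5M 5C)

No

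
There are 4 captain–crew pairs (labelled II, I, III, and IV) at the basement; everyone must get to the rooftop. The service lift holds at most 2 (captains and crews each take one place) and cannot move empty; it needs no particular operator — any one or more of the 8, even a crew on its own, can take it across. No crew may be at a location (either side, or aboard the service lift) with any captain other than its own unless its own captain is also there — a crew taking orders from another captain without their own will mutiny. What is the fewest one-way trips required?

Following every safe sequence of crossings from the start, the most of the 8 that can be at the rooftop as the service lift arrives there on crossings 1, 3, 5 is 2, 3, 4 respectively; the best ever achieved is 4 of 8.
From crossing 7 on, no configuration arises that was not already reachable earlier: only 44 distinct safe configurations (who is on which side, and where the service lift is) can ever be reached, none of them has everyone across, and every continuation just revisits them. So no valid plan exists.

impossible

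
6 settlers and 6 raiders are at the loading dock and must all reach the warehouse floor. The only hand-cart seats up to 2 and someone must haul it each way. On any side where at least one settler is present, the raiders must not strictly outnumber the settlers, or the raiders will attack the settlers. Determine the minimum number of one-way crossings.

impossible

Following every safe sequence of crossings from the start, the most of the 12 that can be at the warehouse floor as the hand-cart arrives there on crossings 1, 3, 5, 7, 9 is 2, 3, 4, 5, 6 respectively; the best ever achieved is 6 of 12.
From crossing 11 on, no configuration arises that was not already reachable earlier: only 15 distinct safe configurations (who is on which side, and where the hand-cart is) can ever be reached, none of them has everyone across, and every continuation just revisits them. They are: 0 settlers + 0 raiders across (hand-cart back at the start); 0 settlers + 1 raider across (hand-cart there); 0 settlers + 1 raider across (hand-cart back at the start); 0 settlers + 2 raiders across (hand-cart there); 0 settlers + 2 raiders across (hand-cart back at the start); 0 settlers + 3 raiders across (hand-cart there); 0 settlers + 3 raiders across (hand-cart back at the start); 0 settlers + 4 raiders across (hand-cart there); 0 settlers + 4 raiders across (hand-cart back at the start); 0 settlers + 5 raiders across (hand-cart there); 0 settlers + 5 raiders across (hand-cart back at the start); 0 settlers + 6 raiders across (hand-cart there); 1 settler + 1 raider across (hand-cart there); 1 settler + 1 raider across (hand-cart back at the start); 2 settlers + 2 raiders across (hand-cart there). So no valid plan exists.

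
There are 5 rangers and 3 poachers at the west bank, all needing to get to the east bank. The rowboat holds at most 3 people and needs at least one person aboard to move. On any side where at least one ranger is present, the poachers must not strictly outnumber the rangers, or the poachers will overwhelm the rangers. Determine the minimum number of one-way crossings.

Counting alone: each trip to the east bank takes at most 3 across and each return brings at least 1 back, so after t trips out (and t−1 returns) at most 3t − (t−1) of the 8 are across; that first reaches 8 at t = 4, so at least 7 crossings are needed.
The plan below uses exactly 7 crossings, so it is optimal:
1. 2 poachers → the east bank.  (the west bank: 5R 1P; the east bank: 0R 2P)
2. 1 poacher ← the west bank.  (the west bank: 5R 2P; the east bank: 0R 1P)
3. 2 rangers and 1 poacher → the east bank.  (the west bank: 3R 1P; the east bank: 2R 2P)
4. 1 poacher ← the west bank.  (the west bank: 3R 2P; the east bank: 2R 1P)
5. 1 ranger and 2 poachers → the east bank.  (the west bank: 2R 0P; the east bank: 3R 3P)
6. 1 poacher ← the west bank.  (the west bank: 2R 1P; the east bank: 3R 2P)
7. 2 rangers and 1 poacher → the east bank.  (the west bank: 0R 0P; the east bank: 5R 3P)

7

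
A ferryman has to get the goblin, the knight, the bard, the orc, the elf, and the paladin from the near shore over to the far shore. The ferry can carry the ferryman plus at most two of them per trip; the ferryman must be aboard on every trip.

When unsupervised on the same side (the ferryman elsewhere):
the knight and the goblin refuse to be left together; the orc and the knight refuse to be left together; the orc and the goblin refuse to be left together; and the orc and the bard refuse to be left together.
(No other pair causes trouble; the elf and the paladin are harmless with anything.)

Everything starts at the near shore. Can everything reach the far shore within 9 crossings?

Yes — this plan uses 9 crossings (≤ 9):
1. Ferryman goes to the far shore with the goblin and the orc.  [the near shore: the bard, the elf, the knight, the paladin | the far shore: the goblin, the orc]
2. Ferryman goes back to the near shore with the goblin.  [the near shore: the bard, the elf, the goblin, the knight, the paladin | the far shore: the orc]
3. Ferryman goes to the far shore with the bard and the goblin.  [the near shore: the elf, the knight, the paladin | the far shore: the bard, the goblin, the orc]
4. Ferryman goes back to the near shore with the orc.  [the near shore: the elf, the knight, the orc, the paladin | the far shore: the bard, the goblin]
5. Ferryman goes to the far shore with the elf and the knight.  [the near shore: the orc, the paladin | the far shore: the bard, the elf, the goblin, the knight]
6. Ferryman goes back to the near shore with the goblin.  [the near shore: the goblin, the orc, the paladin | the far shore: the bard, the elf, the knight]
7. Ferryman goes to the far shore with the goblin and the paladin.  [the near shore: the orc | the far shore: the bard, the elf, the goblin, the knight, the paladin]
8. Ferryman goes back to the near shore with the goblin.  [the near shore: the goblin, the orc | the far shore: the bard, the elf, the knight, the paladin]
9. Ferryman goes to the far shore with the goblin and the orc.  [the near shore: — | the far shore: the bard, the elf, the goblin, the knight, the orc, the paladin]

Yes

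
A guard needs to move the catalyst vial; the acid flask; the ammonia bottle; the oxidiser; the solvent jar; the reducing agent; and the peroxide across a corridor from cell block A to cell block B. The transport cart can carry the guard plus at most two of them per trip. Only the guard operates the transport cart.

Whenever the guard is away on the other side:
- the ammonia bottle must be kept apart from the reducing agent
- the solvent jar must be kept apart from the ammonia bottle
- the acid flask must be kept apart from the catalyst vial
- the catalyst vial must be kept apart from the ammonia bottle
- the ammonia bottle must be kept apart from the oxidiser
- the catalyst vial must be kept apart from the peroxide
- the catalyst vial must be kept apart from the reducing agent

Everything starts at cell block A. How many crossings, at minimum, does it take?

11

Counting alone: the guard can take at most 2 across per trip to cell block B, so moving all 7 needs at least 4 loaded trips out, with a return between consecutive ones — at least 7 crossings.
The safety rule pushes this higher. Following every safe sequence of crossings, the most of the 7 that can be at cell block B as the transport cart arrives there on crossings 7, 9 is 5, 6 respectively — never all 7.
So no plan with fewer than 11 crossings exists, and this one achieves 11:
1. Guard goes to cell block B with the ammonia bottle and the catalyst vial.  [cell block A: the acid flask, the oxidiser, the peroxide, the reducing agent, the solvent jar | cell block B: the ammonia bottle, the catalyst vial]
2. Guard goes back to cell block A with the catalyst vial.  [cell block A: the acid flask, the catalyst vial, the oxidiser, the peroxide, the reducing agent, the solvent jar | cell block B: the ammonia bottle]
3. Guard goes to cell block B with the acid flask and the catalyst vial.  [cell block A: the oxidiser, the peroxide, the reducing agent, the solvent jar | cell block B: the acid flask, the ammonia bottle, the catalyst vial]
4. Guard goes back to cell block A with the catalyst vial.  [cell block A: the catalyst vial, the oxidiser, the peroxide, the reducing agent, the solvent jar | cell block B: the acid flask, the ammonia bottle]
5. Guard goes to cell block B with the catalyst vial and the peroxide.  [cell block A: the oxidiser, the reducing agent, the solvent jar | cell block B: the acid flask, the ammonia bottle, the catalyst vial, the peroxide]
6. Guard goes back to cell block A with the catalyst vial.  [cell block A: the catalyst vial, the oxidiser, the reducing agent, the solvent jar | cell block B: the acid flask, the ammonia bottle, the peroxide]
7. Guard goes to cell block B with the oxidiser and the reducing agent.  [cell block A: the catalyst vial, the solvent jar | cell block B: the acid flask, the ammonia bottle, the oxidiser, the peroxide, the reducing agent]
8. Guard goes back to cell block A with the ammonia bottle.  [cell block A: the ammonia bottle, the catalyst vial, the solvent jar | cell block B: the acid flask, the oxidiser, the peroxide, the reducing agent]
9. Guard goes to cell block B with the catalyst vial and the solvent jar.  [cell block A: the ammonia bottle | cell block B: the acid flask, the catalyst vial, the oxidiser, the peroxide, the reducing agent, the solvent jar]
10. Guard goes back to cell block A with the catalyst vial.  [cell block A: the ammonia bottle, the catalyst vial | cell block B: the acid flask, the oxidiser, the peroxide, the reducing agent, the solvent jar]
11. Guard goes to cell block B with the ammonia bottle and the catalyst vial.  [cell block A: — | cell block B: the acid flask, the ammonia bottle, the catalyst vial, the oxidiser, the peroxide, the reducing agent, the solvent jar]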